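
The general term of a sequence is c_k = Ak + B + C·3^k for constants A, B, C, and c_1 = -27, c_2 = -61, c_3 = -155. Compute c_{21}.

The three given values yield: A + B + 3C = -27; 2A + B + 9C = -61; 3A + B + 27C = -155.
Subtracting the first from the second: A + 6C = -34.
Subtracting the second from the third: A + 18C = -94.
Solving: C = -5, A = -4, then B = -8.
So c_k = -4·k + (-8) + (-5)·3^k; at k=21 this is -52301766107.

-52301766107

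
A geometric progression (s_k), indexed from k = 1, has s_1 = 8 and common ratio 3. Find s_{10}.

157464

s_k = 8·3^(k-1).
s_{10} = 8·3^9 = 157464.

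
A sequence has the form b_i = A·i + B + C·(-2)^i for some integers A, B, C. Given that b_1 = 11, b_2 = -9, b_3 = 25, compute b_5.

93

Plug in i = 1, 2, 3: A + B - 2C = 11; 2A + B + 4C = -9; 3A + B - 8C = 25.
Subtracting the first from the second: A + 6C = -20.
Subtracting the second from the third: A - 12C = 34.
Solving: C = -3, A = -2, then B = 7.
Therefore b_5 = -10 + 7 + (-3)·(-32) = 93.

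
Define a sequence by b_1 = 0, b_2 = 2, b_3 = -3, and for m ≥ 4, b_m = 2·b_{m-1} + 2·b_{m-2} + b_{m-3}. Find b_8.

Iterate the recurrence:
b_4 = -2;  b_5 = -8;  b_6 = -23;  b_7 = -64;  b_8 = -182.

-182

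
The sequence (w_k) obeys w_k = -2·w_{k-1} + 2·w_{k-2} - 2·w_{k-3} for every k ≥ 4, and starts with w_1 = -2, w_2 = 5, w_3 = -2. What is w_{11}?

-30152

Step forward from the initial values:
w_4 = 18; w_5 = -50; w_6 = 140; w_7 = -416; w_8 = 1212; w_9 = -3536; w_{10} = 10328; w_{11} = -30152.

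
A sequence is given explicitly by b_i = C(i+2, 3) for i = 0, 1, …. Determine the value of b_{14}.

560

C(16, 3) = 560, so b_{14} = 560.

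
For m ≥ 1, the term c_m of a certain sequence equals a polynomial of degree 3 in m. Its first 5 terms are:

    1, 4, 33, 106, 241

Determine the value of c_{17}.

13249

1st diffs: 3, 29, 73, 135.
2nd diffs: 26, 44, 62.
3rd diffs: 18, 18 (constant).
Newton forward-difference form: c_m = 1 + 3·C(m-1,1) + 26·C(m-1,2) + 18·C(m-1,3).
At m = 17: m-1 = 16, so c_{17} = 1 + 48 + 3120 + 10080 = 13249.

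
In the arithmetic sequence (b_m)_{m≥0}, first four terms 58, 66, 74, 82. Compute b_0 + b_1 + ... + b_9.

940

Common difference d = 8.
b_m = 58 + (m - 0)·8.
b_9 = 130; S = 10·(58 + 130)/2 = 940.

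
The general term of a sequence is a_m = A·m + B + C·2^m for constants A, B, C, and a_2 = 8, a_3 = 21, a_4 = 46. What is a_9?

At m = 2, 3, 4: 2A + B + 4C = 8; 3A + B + 8C = 21; 4A + B + 16C = 46.
Subtracting the first from the second: A + 4C = 13.
Subtracting the second from the third: A + 8C = 25.
Solving: C = 3, A = 1, then B = -6.
So a_m = 1·m + (-6) + 3·2^m; at m=9 this is 1539.

1539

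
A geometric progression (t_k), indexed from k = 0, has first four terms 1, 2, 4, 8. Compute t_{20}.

1048576

Common ratio r = 2.
t_k = 1·2^(k-0).
t_{20} = 1·2^20 = 1048576.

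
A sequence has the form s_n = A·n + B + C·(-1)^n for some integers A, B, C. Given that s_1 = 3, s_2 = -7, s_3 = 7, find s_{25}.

Write the equations: A + B - C = 3; 2A + B + C = -7; 3A + B - C = 7.
Subtracting the first from the second: A + 2C = -10.
Subtracting the second from the third: A - 2C = 14.
Solving: C = -6, A = 2, then B = -5.
Hence s_{25} = 2·25 + (-5) + (-6)·(-1) = 51.

51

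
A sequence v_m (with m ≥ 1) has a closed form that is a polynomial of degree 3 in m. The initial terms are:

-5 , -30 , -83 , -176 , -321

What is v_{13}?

1st diffs: -25, -53, -93, -145.
2nd diffs: -28, -40, -52.
3rd diffs: -12, -12 (constant).
Newton forward-difference form: v_m = -5 + (-25)·C(m-1,1) + (-28)·C(m-1,2) + (-12)·C(m-1,3).
At m = 13: m-1 = 12, so v_{13} = -5 - 300 - 1848 - 2640 = -4793.

-4793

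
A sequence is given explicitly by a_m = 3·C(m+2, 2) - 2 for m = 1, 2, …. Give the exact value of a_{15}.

406

C(17, 2) = 136, so a_{15} = 406.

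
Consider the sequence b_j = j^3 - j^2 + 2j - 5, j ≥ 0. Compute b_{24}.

b_{24} = 1·24^3 - 1·24^2 + 2·24 - 5 = 13291.

13291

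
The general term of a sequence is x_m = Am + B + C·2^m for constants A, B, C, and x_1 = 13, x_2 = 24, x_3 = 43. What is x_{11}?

8227

Plug in m = 1, 2, 3: A + B + 2C = 13; 2A + B + 4C = 24; 3A + B + 8C = 43.
Subtracting the first from the second: A + 2C = 11.
Subtracting the second from the third: A + 4C = 19.
Solving: C = 4, A = 3, then B = 2.
Therefore x_{11} = 33 + 2 + 4·2048 = 8227.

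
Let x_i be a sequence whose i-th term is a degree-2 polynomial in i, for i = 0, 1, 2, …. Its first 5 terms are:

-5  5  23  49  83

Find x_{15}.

985

1st diffs: 10, 18, 26, 34.
2nd diffs: 8, 8, 8 (constant).
So x_i = 4i^2 + 6i - 5.
Evaluating at i = 15 gives x_{15} = 985.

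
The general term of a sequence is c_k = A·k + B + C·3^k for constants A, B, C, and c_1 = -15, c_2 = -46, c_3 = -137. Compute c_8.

-32812

The three given values yield: A + B + 3C = -15; 2A + B + 9C = -46; 3A + B + 27C = -137.
Subtracting the first from the second: A + 6C = -31.
Subtracting the second from the third: A + 18C = -91.
Solving: C = -5, A = -1, then B = 1.
Therefore c_8 = -8 + 1 + (-5)·6561 = -32812.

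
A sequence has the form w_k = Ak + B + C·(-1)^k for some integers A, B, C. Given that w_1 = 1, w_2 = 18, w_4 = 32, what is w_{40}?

284

Plug in k = 1, 2, 4: A + B - C = 1; 2A + B + C = 18; 4A + B + C = 32.
Subtracting the first from the second: A + 2C = 17.
Subtracting the second from the third: 2A = 14.
Solving: C = 5, A = 7, then B = -1.
So w_k = 7·k + (-1) + 5·(-1)^k; at k=40 this is 284.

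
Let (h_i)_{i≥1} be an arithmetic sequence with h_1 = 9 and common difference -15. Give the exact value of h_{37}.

-531

h_i = 9 + (i - 1)·(-15).
h_{37} = 9 + 36·(-15) = -531.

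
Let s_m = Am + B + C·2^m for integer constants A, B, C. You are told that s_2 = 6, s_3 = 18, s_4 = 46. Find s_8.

990

Plug in m = 2, 3, 4: 2A + B + 4C = 6; 3A + B + 8C = 18; 4A + B + 16C = 46.
Subtracting the first from the second: A + 4C = 12.
Subtracting the second from the third: A + 8C = 28.
Solving: C = 4, A = -4, then B = -2.
Therefore s_8 = -32 + (-2) + 4·256 = 990.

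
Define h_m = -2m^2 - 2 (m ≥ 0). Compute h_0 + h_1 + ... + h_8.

Over m = 0..8: Σm = 36, Σm² = 204.
Total = (-2)·204 + (-2)·9 = -426.

-426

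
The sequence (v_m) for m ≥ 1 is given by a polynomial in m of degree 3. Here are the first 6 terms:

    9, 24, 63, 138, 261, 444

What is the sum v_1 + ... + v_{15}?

29010

1st diffs: 15, 39, 75, 123, 183.
2nd diffs: 24, 36, 48, 60.
3rd diffs: 12, 12, 12 (constant).
Newton forward-difference form: v_m = 9 + 15·C(m-1,1) + 24·C(m-1,2) + 12·C(m-1,3).
Continuing: …, 699, 1038, 1473, 2016, …, v_{15} = 6771.
Summing m = 1..15 (15 terms) gives 29010.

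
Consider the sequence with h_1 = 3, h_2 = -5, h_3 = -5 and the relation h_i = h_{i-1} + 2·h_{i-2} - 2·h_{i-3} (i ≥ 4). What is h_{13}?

Iterate the recurrence:
h_4 = -21;  h_5 = -21;  h_6 = -53;  h_7 = -53;  h_8 = -117;  h_9 = -117;  h_{10} = -245;  h_{11} = -245;  h_{12} = -501;  h_{13} = -501.

-501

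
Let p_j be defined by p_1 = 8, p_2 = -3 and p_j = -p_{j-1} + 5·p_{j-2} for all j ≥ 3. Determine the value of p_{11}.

p_3 = 43  p_4 = -58  p_5 = 273  p_6 = -563  p_7 = 1928  p_8 = -4743  p_9 = 14383  p_{10} = -38098  p_{11} = 110013.

110013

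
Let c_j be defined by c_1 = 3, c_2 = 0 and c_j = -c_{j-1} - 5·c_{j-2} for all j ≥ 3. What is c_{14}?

-45360

c_3 = -15  c_4 = 15  c_5 = 60  …  c_{11} = 4260  c_{12} = 16665  c_{13} = -37965  c_{14} = -45360.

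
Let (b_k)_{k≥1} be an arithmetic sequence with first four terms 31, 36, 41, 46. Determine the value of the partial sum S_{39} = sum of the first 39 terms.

4914

Common difference d = 5.
b_k = 31 + (k - 1)·5.
b_{39} = 221; S = 39·(31 + 221)/2 = 4914.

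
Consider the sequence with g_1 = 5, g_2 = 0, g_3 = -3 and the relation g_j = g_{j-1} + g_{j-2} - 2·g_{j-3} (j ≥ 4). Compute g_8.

-4

Step forward from the initial values:
g_4 = -13;  g_5 = -16;  g_6 = -23;  g_7 = -13;  g_8 = -4.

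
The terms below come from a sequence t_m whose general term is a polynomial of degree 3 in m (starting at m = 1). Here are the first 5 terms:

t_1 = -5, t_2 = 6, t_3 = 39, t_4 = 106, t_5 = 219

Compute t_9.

1371

1st diffs: 11, 33, 67, 113.
2nd diffs: 22, 34, 46.
3rd diffs: 12, 12 (constant).
Newton forward-difference form: t_m = -5 + 11·C(m-1,1) + 22·C(m-1,2) + 12·C(m-1,3).
At m = 9: m-1 = 8, so t_9 = -5 + 88 + 616 + 672 = 1371.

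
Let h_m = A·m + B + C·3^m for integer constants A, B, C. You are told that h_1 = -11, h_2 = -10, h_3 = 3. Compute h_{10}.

The three given values yield: A + B + 3C = -11; 2A + B + 9C = -10; 3A + B + 27C = 3.
Subtracting the first from the second: A + 6C = 1.
Subtracting the second from the third: A + 18C = 13.
Solving: C = 1, A = -5, then B = -9.
Hence h_{10} = -5·10 + (-9) + 1·59049 = 58990.

58990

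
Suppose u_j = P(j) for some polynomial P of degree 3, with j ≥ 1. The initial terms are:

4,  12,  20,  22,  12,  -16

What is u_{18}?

-3940

1st diffs: 8, 8, 2, -10, -28.
2nd diffs: 0, -6, -12, -18.
3rd diffs: -6, -6, -6 (constant).
So u_j = -j^3 + 6j^2 - 3j + 2.
Evaluating at j = 18 gives u_{18} = -3940.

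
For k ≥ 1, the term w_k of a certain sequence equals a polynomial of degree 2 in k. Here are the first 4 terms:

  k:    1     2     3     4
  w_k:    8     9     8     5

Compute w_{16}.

1st diffs: 1, -1, -3.
2nd diffs: -2, -2 (constant).
So w_k = -k^2 + 4k + 5.
Evaluating at k = 16 gives w_{16} = -187.

-187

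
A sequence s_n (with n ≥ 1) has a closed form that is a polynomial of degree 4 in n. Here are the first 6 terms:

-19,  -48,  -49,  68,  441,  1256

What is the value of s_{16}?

1st diffs: -29, -1, 117, 373, 815.
2nd diffs: 28, 118, 256, 442.
3rd diffs: 90, 138, 186.
4th diffs: 48, 48 (constant).
So s_n = 2n^4 - 5n^3 - 6n^2 - 6n - 4.
Evaluating at n = 16 gives s_{16} = 108956.

108956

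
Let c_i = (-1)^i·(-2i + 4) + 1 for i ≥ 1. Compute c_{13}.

(-1)^13 = -1; -2i + 4 at i=13 is -22; so c_{13} = 23.

23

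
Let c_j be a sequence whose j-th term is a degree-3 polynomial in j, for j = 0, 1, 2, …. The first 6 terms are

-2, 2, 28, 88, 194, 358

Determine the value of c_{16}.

9422

1st diffs: 4, 26, 60, 106, 164.
2nd diffs: 22, 34, 46, 58.
3rd diffs: 12, 12, 12 (constant).
Newton forward-difference form: c_j = -2 + 4·C(j,1) + 22·C(j,2) + 12·C(j,3).
At j = 16: j = 16, so c_{16} = -2 + 64 + 2640 + 6720 = 9422.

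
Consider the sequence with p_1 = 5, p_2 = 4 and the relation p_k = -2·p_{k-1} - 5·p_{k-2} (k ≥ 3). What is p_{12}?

-44234

Iterate the recurrence:
p_3 = -33  p_4 = 46  p_5 = 73  p_6 = -376  p_7 = 387  p_8 = 1106  p_9 = -4147  p_{10} = 2764  p_{11} = 15207  p_{12} = -44234.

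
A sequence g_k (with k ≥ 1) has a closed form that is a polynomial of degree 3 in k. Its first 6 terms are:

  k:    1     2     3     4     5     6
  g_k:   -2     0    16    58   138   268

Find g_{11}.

1st diffs: 2, 16, 42, 80, 130.
2nd diffs: 14, 26, 38, 50.
3rd diffs: 12, 12, 12 (constant).
So g_k = 2k^3 - 5k^2 + 3k - 2.
Evaluating at k = 11 gives g_{11} = 2088.

2088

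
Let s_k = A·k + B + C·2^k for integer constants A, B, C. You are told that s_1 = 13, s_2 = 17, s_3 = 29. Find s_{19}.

2097085

Plug in k = 1, 2, 3: A + B + 2C = 13; 2A + B + 4C = 17; 3A + B + 8C = 29.
Subtracting the first from the second: A + 2C = 4.
Subtracting the second from the third: A + 4C = 12.
Solving: C = 4, A = -4, then B = 9.
Hence s_{19} = -4·19 + 9 + 4·524288 = 2097085.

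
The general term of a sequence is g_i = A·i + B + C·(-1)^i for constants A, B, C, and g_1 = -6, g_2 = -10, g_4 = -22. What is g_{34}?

Plug in i = 1, 2, 4: A + B - C = -6; 2A + B + C = -10; 4A + B + C = -22.
Subtracting the first from the second: A + 2C = -4.
Subtracting the second from the third: 2A = -12.
Solving: C = 1, A = -6, then B = 1.
Therefore g_{34} = -204 + 1 + 1·1 = -202.

-202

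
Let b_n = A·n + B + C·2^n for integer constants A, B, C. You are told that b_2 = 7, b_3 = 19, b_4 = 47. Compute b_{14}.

The three given values yield: 2A + B + 4C = 7; 3A + B + 8C = 19; 4A + B + 16C = 47.
Subtracting the first from the second: A + 4C = 12.
Subtracting the second from the third: A + 8C = 28.
Solving: C = 4, A = -4, then B = -1.
Therefore b_{14} = -56 + (-1) + 4·16384 = 65479.

65479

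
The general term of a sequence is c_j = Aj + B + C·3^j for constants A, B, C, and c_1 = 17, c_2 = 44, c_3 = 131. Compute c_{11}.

885707

At j = 1, 2, 3: A + B + 3C = 17; 2A + B + 9C = 44; 3A + B + 27C = 131.
Subtracting the first from the second: A + 6C = 27.
Subtracting the second from the third: A + 18C = 87.
Solving: C = 5, A = -3, then B = 5.
So c_j = -3·j + 5 + 5·3^j; at j=11 this is 885707.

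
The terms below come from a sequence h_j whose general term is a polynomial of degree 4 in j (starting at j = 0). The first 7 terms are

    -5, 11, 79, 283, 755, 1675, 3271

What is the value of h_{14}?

1st diffs: 16, 68, 204, 472, 920, 1596.
2nd diffs: 52, 136, 268, 448, 676.
3rd diffs: 84, 132, 180, 228.
4th diffs: 48, 48, 48 (constant).
Newton forward-difference form: h_j = -5 + 16·C(j,1) + 52·C(j,2) + 84·C(j,3) + 48·C(j,4).
At j = 14: j = 14, so h_{14} = -5 + 224 + 4732 + 30576 + 48048 = 83575.

83575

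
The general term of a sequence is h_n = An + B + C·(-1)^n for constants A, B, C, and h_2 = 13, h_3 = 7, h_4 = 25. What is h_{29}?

At n = 2, 3, 4: 2A + B + C = 13; 3A + B - C = 7; 4A + B + C = 25.
Subtracting the first from the second: A - 2C = -6.
Subtracting the second from the third: A + 2C = 18.
Solving: C = 6, A = 6, then B = -5.
Therefore h_{29} = 174 + (-5) + 6·(-1) = 163.

163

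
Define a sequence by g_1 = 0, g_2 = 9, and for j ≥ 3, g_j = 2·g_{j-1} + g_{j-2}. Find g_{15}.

727038

g_3 = 18, g_4 = 45, g_5 = 108, …, g_{12} = 51669, g_{13} = 124740, g_{14} = 301149, g_{15} = 727038.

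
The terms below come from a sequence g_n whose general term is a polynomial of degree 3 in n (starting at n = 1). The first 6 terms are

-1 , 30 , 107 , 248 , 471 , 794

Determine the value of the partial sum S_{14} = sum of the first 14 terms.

37569

1st diffs: 31, 77, 141, 223, 323.
2nd diffs: 46, 64, 82, 100.
3rd diffs: 18, 18, 18 (constant).
Newton forward-difference form: g_n = -1 + 31·C(n-1,1) + 46·C(n-1,2) + 18·C(n-1,3).
Continuing: …, 1235, 1812, 2543, 3446, …, g_{14} = 9138.
Summing n = 1..14 (14 terms) gives 37569.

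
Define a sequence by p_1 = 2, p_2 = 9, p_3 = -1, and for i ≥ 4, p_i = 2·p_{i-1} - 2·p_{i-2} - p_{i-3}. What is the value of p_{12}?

-1537

Step forward from the initial values:
p_4 = -22  p_5 = -51  p_6 = -57  p_7 = 10  p_8 = 185  p_9 = 407  p_{10} = 434  p_{11} = -131  p_{12} = -1537.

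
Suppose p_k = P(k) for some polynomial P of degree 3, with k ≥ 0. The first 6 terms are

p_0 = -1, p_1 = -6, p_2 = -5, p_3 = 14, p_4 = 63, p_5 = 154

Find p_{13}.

1st diffs: -5, 1, 19, 49, 91.
2nd diffs: 6, 18, 30, 42.
3rd diffs: 12, 12, 12 (constant).
Newton forward-difference form: p_k = -1 + (-5)·C(k,1) + 6·C(k,2) + 12·C(k,3).
At k = 13: k = 13, so p_{13} = -1 - 65 + 468 + 3432 = 3834.

3834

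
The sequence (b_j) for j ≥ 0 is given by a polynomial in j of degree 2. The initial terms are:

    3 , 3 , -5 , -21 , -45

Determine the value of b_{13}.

-621

1st diffs: 0, -8, -16, -24.
2nd diffs: -8, -8, -8 (constant).
Newton forward-difference form: b_j = 3 + (-8)·C(j,2).
At j = 13: j = 13, so b_{13} = 3 - 624 = -621.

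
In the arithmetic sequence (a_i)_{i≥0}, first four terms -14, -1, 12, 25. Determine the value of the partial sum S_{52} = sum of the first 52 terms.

Common difference d = 13.
a_i = -14 + (i - 0)·13.
a_{51} = 649; S = 52·(-14 + 649)/2 = 16510.

16510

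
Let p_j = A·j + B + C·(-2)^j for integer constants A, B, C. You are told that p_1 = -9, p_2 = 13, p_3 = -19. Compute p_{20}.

3145801

Plug in j = 1, 2, 3: A + B - 2C = -9; 2A + B + 4C = 13; 3A + B - 8C = -19.
Subtracting the first from the second: A + 6C = 22.
Subtracting the second from the third: A - 12C = -32.
Solving: C = 3, A = 4, then B = -7.
Hence p_{20} = 4·20 + (-7) + 3·1048576 = 3145801.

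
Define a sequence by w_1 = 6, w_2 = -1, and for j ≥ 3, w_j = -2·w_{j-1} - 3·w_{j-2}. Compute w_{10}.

w_3 = -16;  w_4 = 35;  w_5 = -22;  w_6 = -61;  w_7 = 188;  w_8 = -193;  w_9 = -178;  w_{10} = 935.

935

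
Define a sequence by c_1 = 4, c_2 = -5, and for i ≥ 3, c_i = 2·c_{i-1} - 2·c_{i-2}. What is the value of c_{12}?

-416

Applying the relation repeatedly:
c_3 = -18, c_4 = -26, c_5 = -16, c_6 = 20, c_7 = 72, c_8 = 104, c_9 = 64, c_{10} = -80, c_{11} = -288, c_{12} = -416.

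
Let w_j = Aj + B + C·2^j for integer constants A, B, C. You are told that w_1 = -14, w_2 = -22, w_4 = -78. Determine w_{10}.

-5106

The three given values yield: A + B + 2C = -14; 2A + B + 4C = -22; 4A + B + 16C = -78.
Subtracting the first from the second: A + 2C = -8.
Subtracting the second from the third: 2A + 12C = -56.
Solving: C = -5, A = 2, then B = -6.
So w_j = 2·j + (-6) + (-5)·2^j; at j=10 this is -5106.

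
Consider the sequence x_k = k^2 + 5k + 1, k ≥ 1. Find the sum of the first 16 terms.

Over k = 1..16: Σk = 136, Σk² = 1496.
Total = (1)·1496 + (5)·136 + (1)·16 = 2192.

2192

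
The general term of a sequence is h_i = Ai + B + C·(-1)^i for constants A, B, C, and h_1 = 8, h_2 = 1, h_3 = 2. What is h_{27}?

-70

Write the equations: A + B - C = 8; 2A + B + C = 1; 3A + B - C = 2.
Subtracting the first from the second: A + 2C = -7.
Subtracting the second from the third: A - 2C = 1.
Solving: C = -2, A = -3, then B = 9.
So h_i = -3·i + 9 + (-2)·(-1)^i; at i=27 this is -70.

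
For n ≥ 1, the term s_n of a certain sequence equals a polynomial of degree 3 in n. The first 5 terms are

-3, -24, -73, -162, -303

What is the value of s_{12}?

-3754

1st diffs: -21, -49, -89, -141.
2nd diffs: -28, -40, -52.
3rd diffs: -12, -12 (constant).
Newton forward-difference form: s_n = -3 + (-21)·C(n-1,1) + (-28)·C(n-1,2) + (-12)·C(n-1,3).
At n = 12: n-1 = 11, so s_{12} = -3 - 231 - 1540 - 1980 = -3754.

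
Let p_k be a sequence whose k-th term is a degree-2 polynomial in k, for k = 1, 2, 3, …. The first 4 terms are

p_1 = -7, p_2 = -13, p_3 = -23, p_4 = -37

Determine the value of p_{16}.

1st diffs: -6, -10, -14.
2nd diffs: -4, -4 (constant).
Newton forward-difference form: p_k = -7 + (-6)·C(k-1,1) + (-4)·C(k-1,2).
At k = 16: k-1 = 15, so p_{16} = -7 - 90 - 420 = -517.

-517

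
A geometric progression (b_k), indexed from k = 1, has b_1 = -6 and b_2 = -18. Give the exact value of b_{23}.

Common ratio r = 3.
b_k = (-6)·3^(k-1).
b_{23} = (-6)·3^22 = -188286357654.

-188286357654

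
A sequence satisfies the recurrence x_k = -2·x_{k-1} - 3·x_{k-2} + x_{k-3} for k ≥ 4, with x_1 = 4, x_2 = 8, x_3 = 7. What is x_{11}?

3244

Compute successive terms:
x_4 = -34; x_5 = 55; x_6 = -1; x_7 = -197; x_8 = 452; x_9 = -314; x_{10} = -925; x_{11} = 3244.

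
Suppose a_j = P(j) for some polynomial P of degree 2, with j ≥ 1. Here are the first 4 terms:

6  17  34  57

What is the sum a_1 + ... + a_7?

1st diffs: 11, 17, 23.
2nd diffs: 6, 6 (constant).
So a_j = 3j^2 + 2j + 1.
Continuing: 86, 121, 162.
Summing j = 1..7 (7 terms) gives 483.

483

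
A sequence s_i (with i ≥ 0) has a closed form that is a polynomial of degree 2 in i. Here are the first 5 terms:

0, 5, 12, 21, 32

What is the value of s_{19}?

437

1st diffs: 5, 7, 9, 11.
2nd diffs: 2, 2, 2 (constant).
Newton forward-difference form: s_i = 5·C(i,1) + 2·C(i,2).
At i = 19: i = 19, so s_{19} = 95 + 342 = 437.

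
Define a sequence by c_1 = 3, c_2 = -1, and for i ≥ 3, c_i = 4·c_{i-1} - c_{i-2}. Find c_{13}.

-3801717

Applying the relation repeatedly:
c_3 = -7; c_4 = -27; c_5 = -101; …; c_{10} = -73137; c_{11} = -272951; c_{12} = -1018667; c_{13} = -3801717.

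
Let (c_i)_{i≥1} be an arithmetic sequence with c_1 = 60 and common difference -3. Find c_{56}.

-105

c_i = 60 + (i - 1)·(-3).
c_{56} = 60 + 55·(-3) = -105.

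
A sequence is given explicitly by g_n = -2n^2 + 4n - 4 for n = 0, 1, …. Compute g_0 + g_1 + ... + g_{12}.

Over n = 0..12: Σn = 78, Σn² = 650.
Total = (-2)·650 + (4)·78 + (-4)·13 = -1040.

-1040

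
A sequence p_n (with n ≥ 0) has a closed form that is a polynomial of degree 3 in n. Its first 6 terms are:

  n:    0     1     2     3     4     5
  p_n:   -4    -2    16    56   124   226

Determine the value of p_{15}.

1st diffs: 2, 18, 40, 68, 102.
2nd diffs: 16, 22, 28, 34.
3rd diffs: 6, 6, 6 (constant).
Newton forward-difference form: p_n = -4 + 2·C(n,1) + 16·C(n,2) + 6·C(n,3).
At n = 15: n = 15, so p_{15} = -4 + 30 + 1680 + 2730 = 4436.

4436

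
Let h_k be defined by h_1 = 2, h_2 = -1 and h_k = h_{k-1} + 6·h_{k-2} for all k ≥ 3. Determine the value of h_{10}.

11093

Compute successive terms:
h_3 = 11, h_4 = 5, h_5 = 71, h_6 = 101, h_7 = 527, h_8 = 1133, h_9 = 4295, h_{10} = 11093.
(Characteristic roots are 3 and -2.)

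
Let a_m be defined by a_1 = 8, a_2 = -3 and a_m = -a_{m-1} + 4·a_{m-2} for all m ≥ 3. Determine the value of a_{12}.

Iterate the recurrence:
a_3 = 35  a_4 = -47  a_5 = 187  a_6 = -375  a_7 = 1123  a_8 = -2623  a_9 = 7115  a_{10} = -17607  a_{11} = 46067  a_{12} = -116495.

-116495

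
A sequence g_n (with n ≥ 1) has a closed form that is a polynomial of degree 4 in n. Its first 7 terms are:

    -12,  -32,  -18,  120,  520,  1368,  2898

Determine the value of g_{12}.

1st diffs: -20, 14, 138, 400, 848, 1530.
2nd diffs: 34, 124, 262, 448, 682.
3rd diffs: 90, 138, 186, 234.
4th diffs: 48, 48, 48 (constant).
Newton forward-difference form: g_n = -12 + (-20)·C(n-1,1) + 34·C(n-1,2) + 90·C(n-1,3) + 48·C(n-1,4).
At n = 12: n-1 = 11, so g_{12} = -12 - 220 + 1870 + 14850 + 15840 = 32328.

32328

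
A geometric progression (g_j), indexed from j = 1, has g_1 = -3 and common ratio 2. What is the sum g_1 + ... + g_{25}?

-100663293

g_j = (-3)·2^(j-1).
S = (-3)·(2^25 - 1)/(2 - 1) = (-3)·(33554432 - 1)/(1) = -100663293.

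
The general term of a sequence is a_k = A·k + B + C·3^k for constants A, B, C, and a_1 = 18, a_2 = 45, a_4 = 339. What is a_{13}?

At k = 1, 2, 4: A + B + 3C = 18; 2A + B + 9C = 45; 4A + B + 81C = 339.
Subtracting the first from the second: A + 6C = 27.
Subtracting the second from the third: 2A + 72C = 294.
Solving: C = 4, A = 3, then B = 3.
Hence a_{13} = 3·13 + 3 + 4·1594323 = 6377334.

6377334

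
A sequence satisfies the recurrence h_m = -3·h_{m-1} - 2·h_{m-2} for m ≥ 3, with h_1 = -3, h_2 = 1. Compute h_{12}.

Iterate the recurrence:
h_3 = 3; h_4 = -11; h_5 = 27; h_6 = -59; h_7 = 123; h_8 = -251; h_9 = 507; h_{10} = -1019; h_{11} = 2043; h_{12} = -4091.
(Characteristic roots are -1 and -2.)

-4091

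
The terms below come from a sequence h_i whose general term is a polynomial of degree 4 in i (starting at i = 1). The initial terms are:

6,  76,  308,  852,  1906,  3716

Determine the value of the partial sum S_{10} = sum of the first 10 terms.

1st diffs: 70, 232, 544, 1054, 1810.
2nd diffs: 162, 312, 510, 756.
3rd diffs: 150, 198, 246.
4th diffs: 48, 48 (constant).
So h_i = 2i^4 + 5i^3 + i^2 + 2i - 4.
Continuing: 6576, 10828, 16862, 25116.
Summing i = 1..10 (10 terms) gives 66246.

66246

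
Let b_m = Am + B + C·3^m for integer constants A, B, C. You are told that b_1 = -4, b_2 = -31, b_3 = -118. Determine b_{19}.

-5811307270

Write the equations: A + B + 3C = -4; 2A + B + 9C = -31; 3A + B + 27C = -118.
Subtracting the first from the second: A + 6C = -27.
Subtracting the second from the third: A + 18C = -87.
Solving: C = -5, A = 3, then B = 8.
Therefore b_{19} = 57 + 8 + (-5)·1162261467 = -5811307270.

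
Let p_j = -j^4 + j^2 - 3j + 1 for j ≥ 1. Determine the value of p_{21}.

-194102

p_{21} = -1·21^4 + 1·21^2 - 3·21 + 1 = -194102.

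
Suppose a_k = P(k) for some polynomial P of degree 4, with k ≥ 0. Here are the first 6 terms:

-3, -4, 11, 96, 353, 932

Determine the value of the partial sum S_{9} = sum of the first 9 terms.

14133

1st diffs: -1, 15, 85, 257, 579.
2nd diffs: 16, 70, 172, 322.
3rd diffs: 54, 102, 150.
4th diffs: 48, 48 (constant).
Newton forward-difference form: a_k = -3 + (-1)·C(k,1) + 16·C(k,2) + 54·C(k,3) + 48·C(k,4).
Continuing: 2031, 3896, 6821.
Summing k = 0..8 (9 terms) gives 14133.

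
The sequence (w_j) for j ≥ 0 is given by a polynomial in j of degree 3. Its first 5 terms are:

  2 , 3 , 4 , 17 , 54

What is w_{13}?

3447

1st diffs: 1, 1, 13, 37.
2nd diffs: 0, 12, 24.
3rd diffs: 12, 12 (constant).
So w_j = 2j^3 - 6j^2 + 5j + 2.
Evaluating at j = 13 gives w_{13} = 3447.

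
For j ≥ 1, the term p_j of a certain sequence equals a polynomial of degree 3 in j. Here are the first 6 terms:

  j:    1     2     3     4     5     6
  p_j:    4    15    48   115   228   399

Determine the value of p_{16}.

7939

1st diffs: 11, 33, 67, 113, 171.
2nd diffs: 22, 34, 46, 58.
3rd diffs: 12, 12, 12 (constant).
Newton forward-difference form: p_j = 4 + 11·C(j-1,1) + 22·C(j-1,2) + 12·C(j-1,3).
At j = 16: j-1 = 15, so p_{16} = 4 + 165 + 2310 + 5460 = 7939.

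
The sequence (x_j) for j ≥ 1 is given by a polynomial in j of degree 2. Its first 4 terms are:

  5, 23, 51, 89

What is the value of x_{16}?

1325

1st diffs: 18, 28, 38.
2nd diffs: 10, 10 (constant).
So x_j = 5j^2 + 3j - 3.
Evaluating at j = 16 gives x_{16} = 1325.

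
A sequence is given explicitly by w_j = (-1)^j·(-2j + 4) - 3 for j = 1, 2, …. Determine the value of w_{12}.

(-1)^12 = 1; -2j + 4 at j=12 is -20; so w_{12} = -23.

-23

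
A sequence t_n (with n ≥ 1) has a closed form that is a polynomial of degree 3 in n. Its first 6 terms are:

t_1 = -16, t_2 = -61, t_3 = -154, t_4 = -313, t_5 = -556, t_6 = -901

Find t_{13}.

1st diffs: -45, -93, -159, -243, -345.
2nd diffs: -48, -66, -84, -102.
3rd diffs: -18, -18, -18 (constant).
So t_n = -3n^3 - 6n^2 - 6n - 1.
Evaluating at n = 13 gives t_{13} = -7684.

-7684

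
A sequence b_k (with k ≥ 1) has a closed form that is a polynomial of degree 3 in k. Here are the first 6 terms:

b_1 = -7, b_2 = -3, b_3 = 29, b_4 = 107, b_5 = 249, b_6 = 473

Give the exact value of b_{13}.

1st diffs: 4, 32, 78, 142, 224.
2nd diffs: 28, 46, 64, 82.
3rd diffs: 18, 18, 18 (constant).
Newton forward-difference form: b_k = -7 + 4·C(k-1,1) + 28·C(k-1,2) + 18·C(k-1,3).
At k = 13: k-1 = 12, so b_{13} = -7 + 48 + 1848 + 3960 = 5849.

5849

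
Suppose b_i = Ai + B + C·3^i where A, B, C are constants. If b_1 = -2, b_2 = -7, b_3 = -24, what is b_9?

Plug in i = 1, 2, 3: A + B + 3C = -2; 2A + B + 9C = -7; 3A + B + 27C = -24.
Subtracting the first from the second: A + 6C = -5.
Subtracting the second from the third: A + 18C = -17.
Solving: C = -1, A = 1, then B = 0.
So b_i = 1·i + 0 + (-1)·3^i; at i=9 this is -19674.

-19674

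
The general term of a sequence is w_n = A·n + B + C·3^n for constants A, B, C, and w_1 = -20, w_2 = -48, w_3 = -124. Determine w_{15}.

-57395692

At n = 1, 2, 3: A + B + 3C = -20; 2A + B + 9C = -48; 3A + B + 27C = -124.
Subtracting the first from the second: A + 6C = -28.
Subtracting the second from the third: A + 18C = -76.
Solving: C = -4, A = -4, then B = -4.
Therefore w_{15} = -60 + (-4) + (-4)·14348907 = -57395692.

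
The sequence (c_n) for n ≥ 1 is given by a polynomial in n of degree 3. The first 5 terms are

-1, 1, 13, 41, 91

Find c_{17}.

4591

1st diffs: 2, 12, 28, 50.
2nd diffs: 10, 16, 22.
3rd diffs: 6, 6 (constant).
Newton forward-difference form: c_n = -1 + 2·C(n-1,1) + 10·C(n-1,2) + 6·C(n-1,3).
At n = 17: n-1 = 16, so c_{17} = -1 + 32 + 1200 + 3360 = 4591.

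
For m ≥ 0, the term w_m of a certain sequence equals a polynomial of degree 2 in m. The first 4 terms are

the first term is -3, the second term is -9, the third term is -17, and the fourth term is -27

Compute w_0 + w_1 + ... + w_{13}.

-1316

1st diffs: -6, -8, -10.
2nd diffs: -2, -2 (constant).
So w_m = -m^2 - 5m - 3.
Continuing: …, -39, -53, -69, -87, …, w_{13} = -237.
Summing m = 0..13 (14 terms) gives -1316.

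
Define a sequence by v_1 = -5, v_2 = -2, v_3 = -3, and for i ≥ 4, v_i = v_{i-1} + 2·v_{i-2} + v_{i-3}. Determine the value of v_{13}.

-9743

Applying the relation repeatedly:
v_4 = -12, v_5 = -20, v_6 = -47, v_7 = -99, v_8 = -213, v_9 = -458, v_{10} = -983, v_{11} = -2112, v_{12} = -4536, v_{13} = -9743.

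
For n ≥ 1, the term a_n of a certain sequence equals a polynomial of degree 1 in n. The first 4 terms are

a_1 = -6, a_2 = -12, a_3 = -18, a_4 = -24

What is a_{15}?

-90

1st diffs: -6, -6, -6 (constant).
So a_n = -6n.
Evaluating at n = 15 gives a_{15} = -90.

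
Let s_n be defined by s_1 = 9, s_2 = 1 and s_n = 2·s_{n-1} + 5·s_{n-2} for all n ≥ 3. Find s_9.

s_3 = 47  s_4 = 99  s_5 = 433  s_6 = 1361  s_7 = 4887  s_8 = 16579  s_9 = 57593.

57593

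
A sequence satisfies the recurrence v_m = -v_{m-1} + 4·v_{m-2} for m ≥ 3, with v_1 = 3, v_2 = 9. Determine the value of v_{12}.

Applying the relation repeatedly:
v_3 = 3, v_4 = 33, v_5 = -21, v_6 = 153, v_7 = -237, v_8 = 849, v_9 = -1797, v_{10} = 5193, v_{11} = -12381, v_{12} = 33153.

33153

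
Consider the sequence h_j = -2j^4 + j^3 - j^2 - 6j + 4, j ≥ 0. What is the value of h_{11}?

h_{11} = -2·11^4 + 1·11^3 - 1·11^2 - 6·11 + 4 = -28134.

-28134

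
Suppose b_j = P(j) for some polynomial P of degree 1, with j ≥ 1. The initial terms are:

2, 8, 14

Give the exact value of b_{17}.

1st diffs: 6, 6 (constant).
So b_j = 6j - 4.
Evaluating at j = 17 gives b_{17} = 98.

98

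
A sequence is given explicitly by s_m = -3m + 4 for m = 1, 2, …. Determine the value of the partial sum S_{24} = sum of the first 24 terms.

-804

Over m = 1..24: Σm = 300.
Total = (-3)·300 + (4)·24 = -804.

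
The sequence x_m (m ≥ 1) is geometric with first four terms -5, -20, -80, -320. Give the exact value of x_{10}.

-1310720

Common ratio r = 4.
x_m = (-5)·4^(m-1).
x_{10} = (-5)·4^9 = -1310720.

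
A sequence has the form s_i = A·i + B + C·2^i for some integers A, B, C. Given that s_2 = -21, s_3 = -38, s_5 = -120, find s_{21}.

Write the equations: 2A + B + 4C = -21; 3A + B + 8C = -38; 5A + B + 32C = -120.
Subtracting the first from the second: A + 4C = -17.
Subtracting the second from the third: 2A + 24C = -82.
Solving: C = -3, A = -5, then B = 1.
Hence s_{21} = -5·21 + 1 + (-3)·2097152 = -6291560.

-6291560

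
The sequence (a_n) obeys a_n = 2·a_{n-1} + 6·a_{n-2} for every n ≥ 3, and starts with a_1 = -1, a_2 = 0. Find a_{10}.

-35328

Applying the relation repeatedly:
a_3 = -6  a_4 = -12  a_5 = -60  a_6 = -192  a_7 = -744  a_8 = -2640  a_9 = -9744  a_{10} = -35328.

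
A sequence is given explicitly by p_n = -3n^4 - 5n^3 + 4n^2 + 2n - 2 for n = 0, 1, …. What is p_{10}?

-34582

p_{10} = -3·10^4 - 5·10^3 + 4·10^2 + 2·10 - 2 = -34582.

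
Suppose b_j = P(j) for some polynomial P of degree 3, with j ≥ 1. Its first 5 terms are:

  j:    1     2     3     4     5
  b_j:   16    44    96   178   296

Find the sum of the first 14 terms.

1st diffs: 28, 52, 82, 118.
2nd diffs: 24, 30, 36.
3rd diffs: 6, 6 (constant).
Newton forward-difference form: b_j = 16 + 28·C(j-1,1) + 24·C(j-1,2) + 6·C(j-1,3).
Continuing: …, 456, 664, 926, 1248, …, b_{14} = 3968.
Summing j = 1..14 (14 terms) gives 17514.

17514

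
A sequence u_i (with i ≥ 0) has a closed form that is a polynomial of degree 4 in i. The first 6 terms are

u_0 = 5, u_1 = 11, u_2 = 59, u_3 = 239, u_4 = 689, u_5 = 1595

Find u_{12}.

46409

1st diffs: 6, 48, 180, 450, 906.
2nd diffs: 42, 132, 270, 456.
3rd diffs: 90, 138, 186.
4th diffs: 48, 48 (constant).
Newton forward-difference form: u_i = 5 + 6·C(i,1) + 42·C(i,2) + 90·C(i,3) + 48·C(i,4).
At i = 12: i = 12, so u_{12} = 5 + 72 + 2772 + 19800 + 23760 = 46409.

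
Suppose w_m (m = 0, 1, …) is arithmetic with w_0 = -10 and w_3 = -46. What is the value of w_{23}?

Common difference d = (-46 - (-10)) / (3 - 0) = -12.
w_m = -10 + (m - 0)·(-12).
w_{23} = -10 + 23·(-12) = -286.

-286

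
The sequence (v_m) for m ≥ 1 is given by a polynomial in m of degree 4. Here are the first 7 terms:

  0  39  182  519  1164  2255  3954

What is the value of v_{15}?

1st diffs: 39, 143, 337, 645, 1091, 1699.
2nd diffs: 104, 194, 308, 446, 608.
3rd diffs: 90, 114, 138, 162.
4th diffs: 24, 24, 24 (constant).
So v_m = m^4 + 5m^3 - 3m^2 - 2m - 1.
Evaluating at m = 15 gives v_{15} = 66794.

66794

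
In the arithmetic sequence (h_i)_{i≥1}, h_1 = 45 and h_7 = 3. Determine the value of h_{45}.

-263

Common difference d = (3 - 45) / (7 - 1) = -7.
h_i = 45 + (i - 1)·(-7).
h_{45} = 45 + 44·(-7) = -263.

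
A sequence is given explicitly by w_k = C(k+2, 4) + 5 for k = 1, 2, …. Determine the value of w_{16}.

3065

C(18, 4) = 3060, so w_{16} = 3065.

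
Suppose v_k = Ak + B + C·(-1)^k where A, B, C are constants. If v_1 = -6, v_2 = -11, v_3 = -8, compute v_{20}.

Write the equations: A + B - C = -6; 2A + B + C = -11; 3A + B - C = -8.
Subtracting the first from the second: A + 2C = -5.
Subtracting the second from the third: A - 2C = 3.
Solving: C = -2, A = -1, then B = -7.
Hence v_{20} = -1·20 + (-7) + (-2)·1 = -29.

-29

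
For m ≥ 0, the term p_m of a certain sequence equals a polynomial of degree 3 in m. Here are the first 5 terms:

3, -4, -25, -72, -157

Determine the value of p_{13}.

1st diffs: -7, -21, -47, -85.
2nd diffs: -14, -26, -38.
3rd diffs: -12, -12 (constant).
Newton forward-difference form: p_m = 3 + (-7)·C(m,1) + (-14)·C(m,2) + (-12)·C(m,3).
At m = 13: m = 13, so p_{13} = 3 - 91 - 1092 - 3432 = -4612.

-4612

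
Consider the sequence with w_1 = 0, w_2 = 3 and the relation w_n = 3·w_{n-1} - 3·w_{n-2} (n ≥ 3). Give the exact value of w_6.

27

Compute successive terms:
w_3 = 9;  w_4 = 18;  w_5 = 27;  w_6 = 27.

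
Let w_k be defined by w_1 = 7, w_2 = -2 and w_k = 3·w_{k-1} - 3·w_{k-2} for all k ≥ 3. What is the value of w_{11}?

w_3 = -27; w_4 = -75; w_5 = -144; w_6 = -207; w_7 = -189; w_8 = 54; w_9 = 729; w_{10} = 2025; w_{11} = 3888.

3888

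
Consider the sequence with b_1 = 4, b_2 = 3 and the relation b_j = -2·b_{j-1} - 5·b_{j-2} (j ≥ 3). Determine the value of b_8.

Applying the relation repeatedly:
b_3 = -26;  b_4 = 37;  b_5 = 56;  b_6 = -297;  b_7 = 314;  b_8 = 857.

857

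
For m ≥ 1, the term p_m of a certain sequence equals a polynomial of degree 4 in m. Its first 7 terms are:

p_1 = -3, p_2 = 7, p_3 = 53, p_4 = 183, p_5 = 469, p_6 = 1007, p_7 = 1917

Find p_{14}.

1st diffs: 10, 46, 130, 286, 538, 910.
2nd diffs: 36, 84, 156, 252, 372.
3rd diffs: 48, 72, 96, 120.
4th diffs: 24, 24, 24 (constant).
Newton forward-difference form: p_m = -3 + 10·C(m-1,1) + 36·C(m-1,2) + 48·C(m-1,3) + 24·C(m-1,4).
At m = 14: m-1 = 13, so p_{14} = -3 + 130 + 2808 + 13728 + 17160 = 33823.

33823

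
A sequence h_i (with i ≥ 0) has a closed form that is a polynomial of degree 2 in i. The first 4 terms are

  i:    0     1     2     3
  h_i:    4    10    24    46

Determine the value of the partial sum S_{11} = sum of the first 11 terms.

1694

1st diffs: 6, 14, 22.
2nd diffs: 8, 8 (constant).
So h_i = 4i^2 + 2i + 4.
Continuing: …, 76, 114, 160, 214, …, h_{10} = 424.
Summing i = 0..10 (11 terms) gives 1694.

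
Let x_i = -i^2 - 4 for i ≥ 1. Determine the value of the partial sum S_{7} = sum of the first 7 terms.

-168

Over i = 1..7: Σi = 28, Σi² = 140.
Total = (-1)·140 + (-4)·7 = -168.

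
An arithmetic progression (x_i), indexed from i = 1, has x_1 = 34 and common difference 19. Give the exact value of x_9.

x_i = 34 + (i - 1)·19.
x_9 = 34 + 8·19 = 186.

186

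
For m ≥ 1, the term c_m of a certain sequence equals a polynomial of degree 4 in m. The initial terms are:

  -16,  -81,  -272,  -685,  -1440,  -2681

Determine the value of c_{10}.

-16225

1st diffs: -65, -191, -413, -755, -1241.
2nd diffs: -126, -222, -342, -486.
3rd diffs: -96, -120, -144.
4th diffs: -24, -24 (constant).
So c_m = -m^4 - 6m^3 - 2m^2 - 2m - 5.
Evaluating at m = 10 gives c_{10} = -16225.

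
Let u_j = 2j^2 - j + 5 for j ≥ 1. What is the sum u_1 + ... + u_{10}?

Over j = 1..10: Σj = 55, Σj² = 385.
Total = (2)·385 + (-1)·55 + (5)·10 = 765.

765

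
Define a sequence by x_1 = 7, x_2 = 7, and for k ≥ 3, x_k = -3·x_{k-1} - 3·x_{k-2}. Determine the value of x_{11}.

Compute successive terms:
x_3 = -42  x_4 = 105  x_5 = -189  x_6 = 252  x_7 = -189  x_8 = -189  x_9 = 1134  x_{10} = -2835  x_{11} = 5103.

5103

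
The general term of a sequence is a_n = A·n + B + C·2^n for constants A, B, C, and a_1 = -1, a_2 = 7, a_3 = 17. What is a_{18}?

262243

At n = 1, 2, 3: A + B + 2C = -1; 2A + B + 4C = 7; 3A + B + 8C = 17.
Subtracting the first from the second: A + 2C = 8.
Subtracting the second from the third: A + 4C = 10.
Solving: C = 1, A = 6, then B = -9.
Therefore a_{18} = 108 + (-9) + 1·262144 = 262243.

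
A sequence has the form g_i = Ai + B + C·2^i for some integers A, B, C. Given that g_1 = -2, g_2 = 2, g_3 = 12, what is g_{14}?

The three given values yield: A + B + 2C = -2; 2A + B + 4C = 2; 3A + B + 8C = 12.
Subtracting the first from the second: A + 2C = 4.
Subtracting the second from the third: A + 4C = 10.
Solving: C = 3, A = -2, then B = -6.
So g_i = -2·i + (-6) + 3·2^i; at i=14 this is 49118.

49118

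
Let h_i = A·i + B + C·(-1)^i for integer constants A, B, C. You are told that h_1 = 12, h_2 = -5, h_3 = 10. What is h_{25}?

-12

Plug in i = 1, 2, 3: A + B - C = 12; 2A + B + C = -5; 3A + B - C = 10.
Subtracting the first from the second: A + 2C = -17.
Subtracting the second from the third: A - 2C = 15.
Solving: C = -8, A = -1, then B = 5.
Hence h_{25} = -1·25 + 5 + (-8)·(-1) = -12.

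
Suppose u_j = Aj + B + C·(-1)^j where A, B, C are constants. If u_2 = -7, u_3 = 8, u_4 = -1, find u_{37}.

110

Plug in j = 2, 3, 4: 2A + B + C = -7; 3A + B - C = 8; 4A + B + C = -1.
Subtracting the first from the second: A - 2C = 15.
Subtracting the second from the third: A + 2C = -9.
Solving: C = -6, A = 3, then B = -7.
Hence u_{37} = 3·37 + (-7) + (-6)·(-1) = 110.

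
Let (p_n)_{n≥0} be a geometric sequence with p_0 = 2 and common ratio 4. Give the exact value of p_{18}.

p_n = 2·4^(n-0).
p_{18} = 2·4^18 = 137438953472.

137438953472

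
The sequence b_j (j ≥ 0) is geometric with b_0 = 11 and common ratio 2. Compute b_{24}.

184549376

b_j = 11·2^(j-0).
b_{24} = 11·2^24 = 184549376.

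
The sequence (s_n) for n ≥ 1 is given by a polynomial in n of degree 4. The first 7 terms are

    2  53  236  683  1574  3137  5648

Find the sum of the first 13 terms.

1st diffs: 51, 183, 447, 891, 1563, 2511.
2nd diffs: 132, 264, 444, 672, 948.
3rd diffs: 132, 180, 228, 276.
4th diffs: 48, 48, 48 (constant).
So s_n = 2n^4 + 2n^3 + 4n^2 - 5n - 1.
Continuing: …, 9431, 14858, 22349, 32372, …, s_{13} = 62126.
Summing n = 1..13 (13 terms) gives 197912.

197912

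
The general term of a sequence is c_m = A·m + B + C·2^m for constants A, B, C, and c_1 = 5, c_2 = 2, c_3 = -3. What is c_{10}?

Plug in m = 1, 2, 3: A + B + 2C = 5; 2A + B + 4C = 2; 3A + B + 8C = -3.
Subtracting the first from the second: A + 2C = -3.
Subtracting the second from the third: A + 4C = -5.
Solving: C = -1, A = -1, then B = 8.
So c_m = -1·m + 8 + (-1)·2^m; at m=10 this is -1026.

-1026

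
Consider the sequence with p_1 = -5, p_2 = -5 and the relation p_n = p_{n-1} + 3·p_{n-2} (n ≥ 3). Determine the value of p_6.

Compute successive terms:
p_3 = -20, p_4 = -35, p_5 = -95, p_6 = -200.

-200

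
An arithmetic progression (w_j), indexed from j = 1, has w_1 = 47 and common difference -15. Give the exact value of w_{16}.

-178

w_j = 47 + (j - 1)·(-15).
w_{16} = 47 + 15·(-15) = -178.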